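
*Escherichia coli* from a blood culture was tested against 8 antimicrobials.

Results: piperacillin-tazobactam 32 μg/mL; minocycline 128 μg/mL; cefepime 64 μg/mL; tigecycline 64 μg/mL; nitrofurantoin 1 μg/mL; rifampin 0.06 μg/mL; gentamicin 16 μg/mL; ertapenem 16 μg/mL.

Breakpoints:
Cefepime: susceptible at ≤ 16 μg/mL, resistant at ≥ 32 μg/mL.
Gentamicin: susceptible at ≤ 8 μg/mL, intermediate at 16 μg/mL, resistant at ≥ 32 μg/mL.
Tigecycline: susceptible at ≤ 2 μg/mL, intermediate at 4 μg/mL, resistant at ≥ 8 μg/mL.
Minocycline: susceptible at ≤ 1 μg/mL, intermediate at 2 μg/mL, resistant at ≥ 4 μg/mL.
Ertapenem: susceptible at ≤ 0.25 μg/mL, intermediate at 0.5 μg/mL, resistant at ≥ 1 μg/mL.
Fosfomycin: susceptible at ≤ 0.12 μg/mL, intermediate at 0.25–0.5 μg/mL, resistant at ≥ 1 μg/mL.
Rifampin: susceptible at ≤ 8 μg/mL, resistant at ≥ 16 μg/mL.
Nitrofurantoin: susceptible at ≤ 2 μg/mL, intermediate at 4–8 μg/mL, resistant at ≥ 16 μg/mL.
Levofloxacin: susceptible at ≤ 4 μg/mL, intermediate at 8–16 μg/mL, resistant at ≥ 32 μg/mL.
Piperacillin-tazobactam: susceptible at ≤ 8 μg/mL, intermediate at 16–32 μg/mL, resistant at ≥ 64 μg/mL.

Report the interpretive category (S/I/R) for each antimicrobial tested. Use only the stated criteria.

Piperacillin-tazobactam (32 μg/mL) in 16–32 μg/mL → intermediate
Minocycline 128 μg/mL: ≥ 4 μg/mL ⇒ R
Cefepime (64 μg/mL) ≥ 32 μg/mL — R
Tigecycline: 64 μg/mL is ≥ 8 μg/mL — Resistant
Nitrofurantoin 1 μg/mL: ≤ 2 μg/mL ⇒ S
Rifampin: 0.06 μg/mL is ≤ 8 μg/mL → Susceptible
Gentamicin: 16 μg/mL is = 16 μg/mL ⇒ Intermediate
Ertapenem: 16 μg/mL is ≥ 1 μg/mL ⇒ Resistant

I, R, R, R, S, S, I, R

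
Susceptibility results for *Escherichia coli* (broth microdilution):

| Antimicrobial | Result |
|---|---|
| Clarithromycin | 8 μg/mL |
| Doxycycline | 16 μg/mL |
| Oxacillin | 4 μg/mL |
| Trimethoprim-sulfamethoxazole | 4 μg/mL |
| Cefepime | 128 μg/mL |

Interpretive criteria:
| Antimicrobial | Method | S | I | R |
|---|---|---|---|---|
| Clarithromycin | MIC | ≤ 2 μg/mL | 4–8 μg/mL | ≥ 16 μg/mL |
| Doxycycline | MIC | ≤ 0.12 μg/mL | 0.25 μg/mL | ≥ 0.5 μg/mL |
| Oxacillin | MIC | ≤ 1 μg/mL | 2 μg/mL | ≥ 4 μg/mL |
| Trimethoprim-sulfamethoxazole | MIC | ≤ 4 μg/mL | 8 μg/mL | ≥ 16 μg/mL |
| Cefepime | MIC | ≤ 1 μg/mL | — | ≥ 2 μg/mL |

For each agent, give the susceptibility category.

I, R, R, S, R

Clarithromycin: 8 μg/mL is in 4–8 μg/mL ⇒ intermediate
Doxycycline: 16 μg/mL is ≥ 0.5 μg/mL — R
Oxacillin: 4 μg/mL is ≥ 4 μg/mL → Resistant
Trimethoprim-sulfamethoxazole (4 μg/mL) ≤ 4 μg/mL ⇒ S
Cefepime (128 μg/mL) ≥ 2 μg/mL — resistant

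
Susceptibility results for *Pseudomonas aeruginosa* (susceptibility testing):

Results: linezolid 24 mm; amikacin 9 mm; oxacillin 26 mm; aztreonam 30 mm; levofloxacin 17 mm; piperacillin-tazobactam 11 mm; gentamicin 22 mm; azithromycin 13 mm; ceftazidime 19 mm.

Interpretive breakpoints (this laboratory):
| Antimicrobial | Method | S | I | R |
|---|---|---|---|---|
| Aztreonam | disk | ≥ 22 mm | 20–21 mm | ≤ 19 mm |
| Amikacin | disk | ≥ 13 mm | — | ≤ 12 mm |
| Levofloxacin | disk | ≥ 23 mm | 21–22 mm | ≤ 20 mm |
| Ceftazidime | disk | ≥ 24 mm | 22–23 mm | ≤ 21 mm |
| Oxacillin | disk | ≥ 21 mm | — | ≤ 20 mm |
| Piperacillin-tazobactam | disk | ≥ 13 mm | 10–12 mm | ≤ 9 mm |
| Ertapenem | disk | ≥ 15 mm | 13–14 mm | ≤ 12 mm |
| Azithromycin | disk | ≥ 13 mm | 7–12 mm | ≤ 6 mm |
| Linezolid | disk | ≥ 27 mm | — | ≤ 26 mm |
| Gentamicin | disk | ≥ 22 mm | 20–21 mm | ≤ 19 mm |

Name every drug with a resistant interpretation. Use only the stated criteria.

Linezolid (24 mm) ≤ 26 mm → R
Amikacin: 9 mm is ≤ 12 mm ⇒ resistant
Oxacillin (26 mm) ≥ 21 mm — S
Aztreonam (30 mm) ≥ 22 mm → susceptible
Levofloxacin: 17 mm is ≤ 20 mm ⇒ R
Piperacillin-tazobactam (11 mm) in 10–12 mm ⇒ Intermediate
Gentamicin (22 mm) ≥ 22 mm ⇒ susceptible
Azithromycin: 13 mm is ≥ 13 mm — susceptible
Ceftazidime 19 mm: ≤ 21 mm — R

linezolid, amikacin, levofloxacin, ceftazidime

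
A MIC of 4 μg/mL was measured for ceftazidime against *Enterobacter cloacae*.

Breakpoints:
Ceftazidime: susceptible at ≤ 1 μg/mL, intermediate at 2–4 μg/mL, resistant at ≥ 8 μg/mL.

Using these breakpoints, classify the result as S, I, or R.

I

Ceftazidime (4 μg/mL) in 2–4 μg/mL ⇒ I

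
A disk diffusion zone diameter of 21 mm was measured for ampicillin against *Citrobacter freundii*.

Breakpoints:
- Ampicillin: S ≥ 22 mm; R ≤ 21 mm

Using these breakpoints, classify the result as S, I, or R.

R

Ampicillin 21 mm: ≤ 21 mm → R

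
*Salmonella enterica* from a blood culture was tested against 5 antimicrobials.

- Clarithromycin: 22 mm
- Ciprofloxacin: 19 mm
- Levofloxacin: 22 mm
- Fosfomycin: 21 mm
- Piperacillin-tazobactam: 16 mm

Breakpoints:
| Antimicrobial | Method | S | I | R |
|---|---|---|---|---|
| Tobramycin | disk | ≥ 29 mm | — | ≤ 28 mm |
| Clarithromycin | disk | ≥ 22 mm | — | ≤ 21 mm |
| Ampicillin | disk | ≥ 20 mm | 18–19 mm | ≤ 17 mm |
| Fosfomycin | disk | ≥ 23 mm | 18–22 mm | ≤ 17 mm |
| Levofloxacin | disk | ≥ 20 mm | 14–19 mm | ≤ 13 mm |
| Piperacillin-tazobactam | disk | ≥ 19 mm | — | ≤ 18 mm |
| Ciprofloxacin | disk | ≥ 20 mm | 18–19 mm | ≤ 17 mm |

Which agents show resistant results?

Clarithromycin (22 mm) ≥ 22 mm ⇒ S
Ciprofloxacin (19 mm) in 18–19 mm → I
Levofloxacin (22 mm) ≥ 20 mm ⇒ Susceptible
Fosfomycin (21 mm) in 18–22 mm → I
Piperacillin-tazobactam: 16 mm is ≤ 18 mm → resistant

piperacillin-tazobactam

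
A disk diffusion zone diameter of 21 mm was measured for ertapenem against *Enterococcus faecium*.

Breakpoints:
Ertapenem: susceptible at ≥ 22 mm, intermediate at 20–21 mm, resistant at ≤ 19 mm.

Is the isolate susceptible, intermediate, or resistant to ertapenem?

Intermediate

Ertapenem 21 mm: in 20–21 mm ⇒ intermediate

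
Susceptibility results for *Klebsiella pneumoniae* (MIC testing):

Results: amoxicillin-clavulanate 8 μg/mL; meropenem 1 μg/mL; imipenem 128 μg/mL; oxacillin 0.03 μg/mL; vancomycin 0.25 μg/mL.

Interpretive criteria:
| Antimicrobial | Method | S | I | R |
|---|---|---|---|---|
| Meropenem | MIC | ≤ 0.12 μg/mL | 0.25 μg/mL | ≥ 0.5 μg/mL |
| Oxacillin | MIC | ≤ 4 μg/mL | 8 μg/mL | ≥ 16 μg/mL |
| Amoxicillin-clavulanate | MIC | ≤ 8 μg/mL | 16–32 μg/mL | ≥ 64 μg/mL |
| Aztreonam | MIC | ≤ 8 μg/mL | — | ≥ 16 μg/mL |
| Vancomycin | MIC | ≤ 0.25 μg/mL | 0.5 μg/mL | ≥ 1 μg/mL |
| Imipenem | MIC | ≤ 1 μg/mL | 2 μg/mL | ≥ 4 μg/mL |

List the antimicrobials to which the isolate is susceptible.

amoxicillin-clavulanate, oxacillin, vancomycin

Amoxicillin-clavulanate 8 μg/mL: ≤ 8 μg/mL — S
Meropenem: 1 μg/mL is ≥ 0.5 μg/mL — R
Imipenem: 128 μg/mL is ≥ 4 μg/mL ⇒ R
Oxacillin (0.03 μg/mL) ≤ 4 μg/mL — susceptible
Vancomycin (0.25 μg/mL) ≤ 0.25 μg/mL ⇒ S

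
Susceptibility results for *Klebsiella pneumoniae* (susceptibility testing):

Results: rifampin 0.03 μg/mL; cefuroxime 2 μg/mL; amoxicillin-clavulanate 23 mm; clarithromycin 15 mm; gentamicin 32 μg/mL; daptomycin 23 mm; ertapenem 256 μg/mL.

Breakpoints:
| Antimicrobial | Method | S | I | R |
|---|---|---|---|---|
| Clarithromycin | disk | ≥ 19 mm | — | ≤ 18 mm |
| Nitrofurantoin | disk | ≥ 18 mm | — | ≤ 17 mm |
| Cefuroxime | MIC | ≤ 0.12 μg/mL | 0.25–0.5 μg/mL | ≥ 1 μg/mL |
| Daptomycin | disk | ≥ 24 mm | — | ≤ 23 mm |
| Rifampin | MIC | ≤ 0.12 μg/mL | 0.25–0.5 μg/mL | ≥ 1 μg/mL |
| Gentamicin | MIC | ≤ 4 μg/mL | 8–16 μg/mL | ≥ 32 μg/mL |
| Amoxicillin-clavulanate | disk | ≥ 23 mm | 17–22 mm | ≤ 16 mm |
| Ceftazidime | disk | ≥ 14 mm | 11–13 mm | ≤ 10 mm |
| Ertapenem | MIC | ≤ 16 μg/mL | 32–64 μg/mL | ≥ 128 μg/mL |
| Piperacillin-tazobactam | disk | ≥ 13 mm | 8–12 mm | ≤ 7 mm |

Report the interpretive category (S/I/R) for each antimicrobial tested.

S, R, S, R, R, R, R

Rifampin (0.03 μg/mL) ≤ 0.12 μg/mL → susceptible
Cefuroxime: 2 μg/mL is ≥ 1 μg/mL ⇒ R
Amoxicillin-clavulanate 23 mm: ≥ 23 mm → susceptible
Clarithromycin: 15 mm is ≤ 18 mm ⇒ R
Gentamicin: 32 μg/mL is ≥ 32 μg/mL → Resistant
Daptomycin: 23 mm is ≤ 23 mm — R
Ertapenem (256 μg/mL) ≥ 128 μg/mL ⇒ Resistant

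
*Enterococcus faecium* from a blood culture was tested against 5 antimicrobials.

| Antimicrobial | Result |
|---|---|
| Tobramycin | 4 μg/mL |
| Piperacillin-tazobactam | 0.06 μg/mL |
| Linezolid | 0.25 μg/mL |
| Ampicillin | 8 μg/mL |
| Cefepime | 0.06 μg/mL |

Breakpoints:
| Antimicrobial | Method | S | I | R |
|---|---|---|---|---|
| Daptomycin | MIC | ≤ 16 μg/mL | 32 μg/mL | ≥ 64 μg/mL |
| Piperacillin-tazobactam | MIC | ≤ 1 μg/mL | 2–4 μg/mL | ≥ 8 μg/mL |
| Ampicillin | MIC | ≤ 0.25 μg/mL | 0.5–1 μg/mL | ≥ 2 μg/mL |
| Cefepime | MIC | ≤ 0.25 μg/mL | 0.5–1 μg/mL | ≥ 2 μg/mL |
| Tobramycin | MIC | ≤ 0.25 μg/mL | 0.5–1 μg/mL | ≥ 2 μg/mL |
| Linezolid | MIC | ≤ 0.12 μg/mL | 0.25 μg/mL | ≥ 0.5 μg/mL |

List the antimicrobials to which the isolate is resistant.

Tobramycin (4 μg/mL) ≥ 2 μg/mL → Resistant
Piperacillin-tazobactam (0.06 μg/mL) ≤ 1 μg/mL ⇒ Susceptible
Linezolid 0.25 μg/mL: = 0.25 μg/mL → Intermediate
Ampicillin (8 μg/mL) ≥ 2 μg/mL → Resistant
Cefepime (0.06 μg/mL) ≤ 0.25 μg/mL ⇒ susceptible

tobramycin, ampicillin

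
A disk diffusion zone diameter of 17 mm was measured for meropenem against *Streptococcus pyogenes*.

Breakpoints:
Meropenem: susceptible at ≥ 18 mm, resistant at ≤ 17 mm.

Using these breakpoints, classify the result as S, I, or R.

Meropenem (17 mm) ≤ 17 mm ⇒ resistant

Resistant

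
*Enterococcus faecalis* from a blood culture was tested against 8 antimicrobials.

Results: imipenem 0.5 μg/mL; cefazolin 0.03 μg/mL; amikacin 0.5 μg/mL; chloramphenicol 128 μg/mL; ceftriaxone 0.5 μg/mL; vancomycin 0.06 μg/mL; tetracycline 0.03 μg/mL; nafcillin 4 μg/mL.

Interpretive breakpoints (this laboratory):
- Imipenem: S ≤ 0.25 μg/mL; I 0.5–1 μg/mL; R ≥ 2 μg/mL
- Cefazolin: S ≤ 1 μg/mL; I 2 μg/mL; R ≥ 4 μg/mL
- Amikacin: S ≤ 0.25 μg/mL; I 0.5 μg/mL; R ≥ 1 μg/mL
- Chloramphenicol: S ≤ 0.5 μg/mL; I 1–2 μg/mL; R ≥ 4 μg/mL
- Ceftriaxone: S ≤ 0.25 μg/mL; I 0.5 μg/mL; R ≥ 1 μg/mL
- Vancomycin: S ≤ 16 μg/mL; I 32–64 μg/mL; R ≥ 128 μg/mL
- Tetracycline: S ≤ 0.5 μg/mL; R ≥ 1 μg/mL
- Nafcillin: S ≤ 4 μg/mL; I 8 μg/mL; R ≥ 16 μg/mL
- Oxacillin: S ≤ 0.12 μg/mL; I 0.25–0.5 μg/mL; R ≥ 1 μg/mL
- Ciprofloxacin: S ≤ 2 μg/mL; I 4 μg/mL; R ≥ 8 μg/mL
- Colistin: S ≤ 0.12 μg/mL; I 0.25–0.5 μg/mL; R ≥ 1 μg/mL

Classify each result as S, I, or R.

I, S, I, R, I, S, S, S

Imipenem (0.5 μg/mL) in 0.5–1 μg/mL — Intermediate
Cefazolin 0.03 μg/mL: ≤ 1 μg/mL — susceptible
Amikacin: 0.5 μg/mL is = 0.5 μg/mL → Intermediate
Chloramphenicol 128 μg/mL: ≥ 4 μg/mL — resistant
Ceftriaxone: 0.5 μg/mL is = 0.5 μg/mL ⇒ I
Vancomycin (0.06 μg/mL) ≤ 16 μg/mL → Susceptible
Tetracycline (0.03 μg/mL) ≤ 0.5 μg/mL → Susceptible
Nafcillin 4 μg/mL: ≤ 4 μg/mL — S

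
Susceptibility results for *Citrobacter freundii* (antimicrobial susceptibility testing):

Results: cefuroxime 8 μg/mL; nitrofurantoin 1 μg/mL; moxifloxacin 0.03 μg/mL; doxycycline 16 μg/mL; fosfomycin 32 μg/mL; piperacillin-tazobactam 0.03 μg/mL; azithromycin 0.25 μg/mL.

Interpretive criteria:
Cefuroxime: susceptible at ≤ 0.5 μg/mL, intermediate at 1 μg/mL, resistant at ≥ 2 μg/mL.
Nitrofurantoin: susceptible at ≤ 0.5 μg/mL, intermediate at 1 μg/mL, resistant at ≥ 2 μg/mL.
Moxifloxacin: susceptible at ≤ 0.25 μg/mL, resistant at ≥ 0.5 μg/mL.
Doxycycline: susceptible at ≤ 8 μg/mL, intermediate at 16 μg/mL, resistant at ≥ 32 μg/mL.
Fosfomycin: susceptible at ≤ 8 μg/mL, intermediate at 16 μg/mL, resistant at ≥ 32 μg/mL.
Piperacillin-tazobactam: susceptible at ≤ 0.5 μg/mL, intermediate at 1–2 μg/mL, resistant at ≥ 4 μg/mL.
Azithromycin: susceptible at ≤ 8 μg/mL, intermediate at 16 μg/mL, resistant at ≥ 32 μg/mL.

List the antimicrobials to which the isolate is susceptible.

moxifloxacin, piperacillin-tazobactam, azithromycin

Cefuroxime: 8 μg/mL is ≥ 2 μg/mL ⇒ resistant
Nitrofurantoin: 1 μg/mL is = 1 μg/mL → I
Moxifloxacin: 0.03 μg/mL is ≤ 0.25 μg/mL → S
Doxycycline: 16 μg/mL is = 16 μg/mL → I
Fosfomycin 32 μg/mL: ≥ 32 μg/mL ⇒ R
Piperacillin-tazobactam: 0.03 μg/mL is ≤ 0.5 μg/mL ⇒ Susceptible
Azithromycin (0.25 μg/mL) ≤ 8 μg/mL — Susceptible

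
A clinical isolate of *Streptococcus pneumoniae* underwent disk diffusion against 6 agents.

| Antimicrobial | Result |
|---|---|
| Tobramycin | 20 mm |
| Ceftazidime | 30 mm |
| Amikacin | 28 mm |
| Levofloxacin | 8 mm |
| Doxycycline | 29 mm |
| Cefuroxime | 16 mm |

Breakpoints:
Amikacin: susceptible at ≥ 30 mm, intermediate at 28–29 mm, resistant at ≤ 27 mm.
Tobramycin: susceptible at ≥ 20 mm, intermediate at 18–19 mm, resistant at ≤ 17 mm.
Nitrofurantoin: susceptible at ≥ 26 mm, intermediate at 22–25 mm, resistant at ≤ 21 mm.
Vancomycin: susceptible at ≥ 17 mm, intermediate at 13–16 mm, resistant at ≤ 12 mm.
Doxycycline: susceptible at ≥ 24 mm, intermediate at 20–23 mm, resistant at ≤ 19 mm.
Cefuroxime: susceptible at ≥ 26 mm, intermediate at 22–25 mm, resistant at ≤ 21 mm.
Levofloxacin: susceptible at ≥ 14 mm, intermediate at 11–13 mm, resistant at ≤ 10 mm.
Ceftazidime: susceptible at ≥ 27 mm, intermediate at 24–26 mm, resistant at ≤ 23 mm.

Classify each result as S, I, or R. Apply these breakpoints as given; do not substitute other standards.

Tobramycin (20 mm) ≥ 20 mm — susceptible
Ceftazidime (30 mm) ≥ 27 mm → S
Amikacin: 28 mm is in 28–29 mm → I
Levofloxacin: 8 mm is ≤ 10 mm → R
Doxycycline 29 mm: ≥ 24 mm — susceptible
Cefuroxime 16 mm: ≤ 21 mm ⇒ R

S, S, I, R, S, R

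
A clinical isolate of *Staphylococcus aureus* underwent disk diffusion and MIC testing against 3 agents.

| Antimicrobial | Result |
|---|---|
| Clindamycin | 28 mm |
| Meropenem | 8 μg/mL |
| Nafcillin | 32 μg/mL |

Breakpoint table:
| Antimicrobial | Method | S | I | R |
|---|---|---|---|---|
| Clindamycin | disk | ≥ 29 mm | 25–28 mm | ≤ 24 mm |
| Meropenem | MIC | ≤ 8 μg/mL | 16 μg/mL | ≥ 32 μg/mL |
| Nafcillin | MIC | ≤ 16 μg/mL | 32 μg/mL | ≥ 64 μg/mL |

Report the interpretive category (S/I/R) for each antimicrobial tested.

I, S, I

Clindamycin (28 mm) in 25–28 mm ⇒ Intermediate
Meropenem 8 μg/mL: ≤ 8 μg/mL ⇒ S
Nafcillin 32 μg/mL: = 32 μg/mL — I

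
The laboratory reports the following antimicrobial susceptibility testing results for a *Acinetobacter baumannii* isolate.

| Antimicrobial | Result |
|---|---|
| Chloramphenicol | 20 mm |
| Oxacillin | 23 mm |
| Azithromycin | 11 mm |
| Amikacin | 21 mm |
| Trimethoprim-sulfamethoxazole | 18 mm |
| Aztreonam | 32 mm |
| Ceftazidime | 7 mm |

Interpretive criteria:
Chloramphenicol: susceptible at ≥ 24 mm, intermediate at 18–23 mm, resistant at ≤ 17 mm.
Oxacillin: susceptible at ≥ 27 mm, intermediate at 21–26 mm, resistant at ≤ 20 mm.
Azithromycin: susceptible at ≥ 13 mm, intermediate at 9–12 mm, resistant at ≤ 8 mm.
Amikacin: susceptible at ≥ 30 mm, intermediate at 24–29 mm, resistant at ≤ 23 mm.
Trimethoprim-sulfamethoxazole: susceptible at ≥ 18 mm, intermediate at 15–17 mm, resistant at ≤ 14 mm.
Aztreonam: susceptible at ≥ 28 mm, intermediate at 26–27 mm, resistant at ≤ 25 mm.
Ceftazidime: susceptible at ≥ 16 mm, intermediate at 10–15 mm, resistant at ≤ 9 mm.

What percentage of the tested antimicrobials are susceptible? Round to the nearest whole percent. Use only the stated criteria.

Chloramphenicol (20 mm) in 18–23 mm → intermediate
Oxacillin: 23 mm is in 21–26 mm ⇒ intermediate
Azithromycin 11 mm: in 9–12 mm — Intermediate
Amikacin: 21 mm is ≤ 23 mm — Resistant
Trimethoprim-sulfamethoxazole (18 mm) ≥ 18 mm — S
Aztreonam (32 mm) ≥ 28 mm → Susceptible
Ceftazidime (7 mm) ≤ 9 mm → Resistant
Susceptible: 2/7

29%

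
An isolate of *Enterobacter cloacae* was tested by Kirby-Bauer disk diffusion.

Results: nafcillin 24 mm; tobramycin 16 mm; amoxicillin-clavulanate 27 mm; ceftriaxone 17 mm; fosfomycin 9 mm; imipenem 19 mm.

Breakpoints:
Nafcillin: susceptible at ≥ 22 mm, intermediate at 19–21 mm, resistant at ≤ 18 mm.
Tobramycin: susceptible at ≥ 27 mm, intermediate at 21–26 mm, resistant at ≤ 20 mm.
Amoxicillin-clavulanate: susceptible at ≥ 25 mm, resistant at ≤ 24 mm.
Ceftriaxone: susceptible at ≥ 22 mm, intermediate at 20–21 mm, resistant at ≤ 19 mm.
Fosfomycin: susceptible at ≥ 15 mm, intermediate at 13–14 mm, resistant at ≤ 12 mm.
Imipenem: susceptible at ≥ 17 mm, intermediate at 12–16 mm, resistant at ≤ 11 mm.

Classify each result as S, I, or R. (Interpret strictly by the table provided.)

S, R, S, R, R, S

Nafcillin: 24 mm is ≥ 22 mm ⇒ Susceptible
Tobramycin: 16 mm is ≤ 20 mm — resistant
Amoxicillin-clavulanate 27 mm: ≥ 25 mm → Susceptible
Ceftriaxone (17 mm) ≤ 19 mm → resistant
Fosfomycin (9 mm) ≤ 12 mm → Resistant
Imipenem (19 mm) ≥ 17 mm ⇒ susceptible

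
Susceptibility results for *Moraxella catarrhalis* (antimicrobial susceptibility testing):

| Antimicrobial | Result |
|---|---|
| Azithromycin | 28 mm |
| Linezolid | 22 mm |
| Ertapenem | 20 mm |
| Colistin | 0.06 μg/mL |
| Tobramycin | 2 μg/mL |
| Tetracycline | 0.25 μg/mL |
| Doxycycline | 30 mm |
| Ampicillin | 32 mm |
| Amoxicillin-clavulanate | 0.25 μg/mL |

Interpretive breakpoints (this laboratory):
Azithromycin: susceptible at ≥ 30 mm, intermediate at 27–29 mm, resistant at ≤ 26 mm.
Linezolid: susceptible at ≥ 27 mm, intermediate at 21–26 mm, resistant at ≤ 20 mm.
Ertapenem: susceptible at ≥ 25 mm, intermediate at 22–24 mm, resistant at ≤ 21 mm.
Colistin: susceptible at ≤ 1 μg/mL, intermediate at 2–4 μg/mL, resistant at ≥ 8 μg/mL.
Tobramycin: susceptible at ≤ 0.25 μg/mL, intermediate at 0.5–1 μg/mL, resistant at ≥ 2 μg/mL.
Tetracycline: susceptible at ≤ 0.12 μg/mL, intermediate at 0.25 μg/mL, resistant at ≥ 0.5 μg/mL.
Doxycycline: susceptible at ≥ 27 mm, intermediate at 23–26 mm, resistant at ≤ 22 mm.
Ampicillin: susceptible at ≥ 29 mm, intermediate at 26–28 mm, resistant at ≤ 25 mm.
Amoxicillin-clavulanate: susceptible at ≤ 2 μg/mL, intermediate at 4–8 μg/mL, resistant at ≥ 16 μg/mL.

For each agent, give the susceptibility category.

I, I, R, S, R, I, S, S, S

Azithromycin (28 mm) in 27–29 mm — I
Linezolid: 22 mm is in 21–26 mm → Intermediate
Ertapenem 20 mm: ≤ 21 mm → resistant
Colistin 0.06 μg/mL: ≤ 1 μg/mL — S
Tobramycin 2 μg/mL: ≥ 2 μg/mL — Resistant
Tetracycline 0.25 μg/mL: = 0.25 μg/mL ⇒ I
Doxycycline (30 mm) ≥ 27 mm → susceptible
Ampicillin: 32 mm is ≥ 29 mm → Susceptible
Amoxicillin-clavulanate: 0.25 μg/mL is ≤ 2 μg/mL → S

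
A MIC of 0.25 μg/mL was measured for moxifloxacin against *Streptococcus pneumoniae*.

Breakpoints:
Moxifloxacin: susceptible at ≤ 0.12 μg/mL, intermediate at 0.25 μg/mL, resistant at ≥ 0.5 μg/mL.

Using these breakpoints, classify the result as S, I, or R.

Intermediate

Moxifloxacin (0.25 μg/mL) = 0.25 μg/mL ⇒ Intermediate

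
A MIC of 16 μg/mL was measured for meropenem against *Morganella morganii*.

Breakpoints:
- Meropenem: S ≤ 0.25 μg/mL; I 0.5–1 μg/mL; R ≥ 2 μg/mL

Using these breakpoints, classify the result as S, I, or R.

Resistant

Meropenem (16 μg/mL) ≥ 2 μg/mL → resistant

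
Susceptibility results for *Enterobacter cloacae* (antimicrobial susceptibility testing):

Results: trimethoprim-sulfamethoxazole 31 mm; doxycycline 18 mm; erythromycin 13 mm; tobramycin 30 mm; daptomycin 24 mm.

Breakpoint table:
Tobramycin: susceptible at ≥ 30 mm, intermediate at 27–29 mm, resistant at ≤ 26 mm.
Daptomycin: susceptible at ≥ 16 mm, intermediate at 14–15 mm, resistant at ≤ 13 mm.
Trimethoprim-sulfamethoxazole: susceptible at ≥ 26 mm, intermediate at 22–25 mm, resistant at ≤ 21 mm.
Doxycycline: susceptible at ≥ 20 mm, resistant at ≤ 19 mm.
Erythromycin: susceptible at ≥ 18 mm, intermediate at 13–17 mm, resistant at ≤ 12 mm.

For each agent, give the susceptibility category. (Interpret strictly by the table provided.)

Trimethoprim-sulfamethoxazole 31 mm: ≥ 26 mm ⇒ Susceptible
Doxycycline 18 mm: ≤ 19 mm — R
Erythromycin: 13 mm is in 13–17 mm ⇒ I
Tobramycin (30 mm) ≥ 30 mm ⇒ S
Daptomycin: 24 mm is ≥ 16 mm → Susceptible

S, R, I, S, S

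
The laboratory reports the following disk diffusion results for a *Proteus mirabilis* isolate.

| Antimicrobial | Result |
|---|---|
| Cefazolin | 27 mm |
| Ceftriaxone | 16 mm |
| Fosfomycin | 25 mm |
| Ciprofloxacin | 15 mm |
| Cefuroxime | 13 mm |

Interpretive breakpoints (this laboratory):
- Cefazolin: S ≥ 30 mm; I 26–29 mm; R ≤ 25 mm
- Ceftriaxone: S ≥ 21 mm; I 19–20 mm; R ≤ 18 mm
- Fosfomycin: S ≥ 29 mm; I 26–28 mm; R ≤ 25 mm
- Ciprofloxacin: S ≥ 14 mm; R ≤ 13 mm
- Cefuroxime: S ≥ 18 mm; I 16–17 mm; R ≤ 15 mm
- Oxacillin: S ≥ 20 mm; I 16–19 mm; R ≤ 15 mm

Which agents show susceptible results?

ciprofloxacin

Cefazolin: 27 mm is in 26–29 mm — Intermediate
Ceftriaxone 16 mm: ≤ 18 mm — Resistant
Fosfomycin 25 mm: ≤ 25 mm ⇒ resistant
Ciprofloxacin (15 mm) ≥ 14 mm ⇒ Susceptible
Cefuroxime: 13 mm is ≤ 15 mm → Resistant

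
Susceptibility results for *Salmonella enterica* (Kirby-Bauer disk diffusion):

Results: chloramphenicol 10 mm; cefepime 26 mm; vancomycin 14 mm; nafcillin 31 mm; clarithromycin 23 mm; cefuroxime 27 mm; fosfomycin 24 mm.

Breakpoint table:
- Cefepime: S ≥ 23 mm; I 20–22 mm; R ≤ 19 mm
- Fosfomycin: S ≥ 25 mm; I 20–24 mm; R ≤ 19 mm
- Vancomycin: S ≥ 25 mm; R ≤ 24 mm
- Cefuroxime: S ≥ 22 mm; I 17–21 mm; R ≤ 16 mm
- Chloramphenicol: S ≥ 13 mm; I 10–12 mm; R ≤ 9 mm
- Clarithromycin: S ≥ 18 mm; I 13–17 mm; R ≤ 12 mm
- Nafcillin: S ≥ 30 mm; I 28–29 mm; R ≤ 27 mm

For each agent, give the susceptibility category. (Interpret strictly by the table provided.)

I, S, R, S, S, S, I

Chloramphenicol 10 mm: in 10–12 mm ⇒ intermediate
Cefepime 26 mm: ≥ 23 mm — susceptible
Vancomycin 14 mm: ≤ 24 mm ⇒ resistant
Nafcillin (31 mm) ≥ 30 mm — S
Clarithromycin (23 mm) ≥ 18 mm → Susceptible
Cefuroxime 27 mm: ≥ 22 mm — Susceptible
Fosfomycin 24 mm: in 20–24 mm → Intermediate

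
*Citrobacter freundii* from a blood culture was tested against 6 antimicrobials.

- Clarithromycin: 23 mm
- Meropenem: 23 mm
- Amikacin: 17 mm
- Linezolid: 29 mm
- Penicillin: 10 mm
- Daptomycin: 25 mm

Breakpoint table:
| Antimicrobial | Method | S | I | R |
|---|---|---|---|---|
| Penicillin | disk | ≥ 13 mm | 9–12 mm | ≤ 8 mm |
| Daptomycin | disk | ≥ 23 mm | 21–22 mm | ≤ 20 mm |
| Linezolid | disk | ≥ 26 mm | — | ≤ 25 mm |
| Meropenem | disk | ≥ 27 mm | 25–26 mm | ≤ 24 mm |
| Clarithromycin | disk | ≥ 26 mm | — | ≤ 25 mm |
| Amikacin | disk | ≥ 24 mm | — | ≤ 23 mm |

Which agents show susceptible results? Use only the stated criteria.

linezolid, daptomycin

Clarithromycin: 23 mm is ≤ 25 mm ⇒ resistant
Meropenem 23 mm: ≤ 24 mm → resistant
Amikacin (17 mm) ≤ 23 mm → Resistant
Linezolid (29 mm) ≥ 26 mm ⇒ susceptible
Penicillin (10 mm) in 9–12 mm ⇒ I
Daptomycin (25 mm) ≥ 23 mm ⇒ S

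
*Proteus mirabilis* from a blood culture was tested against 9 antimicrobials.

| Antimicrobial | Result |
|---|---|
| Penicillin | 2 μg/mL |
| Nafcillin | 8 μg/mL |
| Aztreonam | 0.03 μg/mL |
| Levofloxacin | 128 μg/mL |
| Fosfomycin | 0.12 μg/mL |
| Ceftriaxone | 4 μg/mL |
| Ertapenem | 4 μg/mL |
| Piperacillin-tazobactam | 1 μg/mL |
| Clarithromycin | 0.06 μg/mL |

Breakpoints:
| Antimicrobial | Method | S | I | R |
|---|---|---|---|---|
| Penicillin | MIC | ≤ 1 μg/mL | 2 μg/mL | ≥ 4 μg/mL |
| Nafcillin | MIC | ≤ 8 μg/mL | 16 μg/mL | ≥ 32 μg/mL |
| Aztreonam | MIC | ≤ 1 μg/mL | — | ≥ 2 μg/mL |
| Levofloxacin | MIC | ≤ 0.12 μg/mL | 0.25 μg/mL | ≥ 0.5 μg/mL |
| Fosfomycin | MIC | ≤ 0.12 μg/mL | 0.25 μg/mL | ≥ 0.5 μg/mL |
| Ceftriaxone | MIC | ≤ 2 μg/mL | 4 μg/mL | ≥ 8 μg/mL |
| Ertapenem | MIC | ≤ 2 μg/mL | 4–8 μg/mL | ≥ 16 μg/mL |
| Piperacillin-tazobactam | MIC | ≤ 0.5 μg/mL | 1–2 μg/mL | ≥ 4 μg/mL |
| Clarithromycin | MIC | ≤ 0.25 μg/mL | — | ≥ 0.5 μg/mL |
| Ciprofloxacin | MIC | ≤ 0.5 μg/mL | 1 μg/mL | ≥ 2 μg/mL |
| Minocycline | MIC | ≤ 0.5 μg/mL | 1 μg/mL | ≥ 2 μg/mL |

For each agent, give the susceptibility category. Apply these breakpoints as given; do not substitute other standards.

I, S, S, R, S, I, I, I, S

Penicillin (2 μg/mL) = 2 μg/mL ⇒ intermediate
Nafcillin: 8 μg/mL is ≤ 8 μg/mL ⇒ Susceptible
Aztreonam (0.03 μg/mL) ≤ 1 μg/mL — S
Levofloxacin (128 μg/mL) ≥ 0.5 μg/mL → Resistant
Fosfomycin (0.12 μg/mL) ≤ 0.12 μg/mL — Susceptible
Ceftriaxone (4 μg/mL) = 4 μg/mL — intermediate
Ertapenem (4 μg/mL) in 4–8 μg/mL — I
Piperacillin-tazobactam (1 μg/mL) in 1–2 μg/mL ⇒ intermediate
Clarithromycin (0.06 μg/mL) ≤ 0.25 μg/mL ⇒ S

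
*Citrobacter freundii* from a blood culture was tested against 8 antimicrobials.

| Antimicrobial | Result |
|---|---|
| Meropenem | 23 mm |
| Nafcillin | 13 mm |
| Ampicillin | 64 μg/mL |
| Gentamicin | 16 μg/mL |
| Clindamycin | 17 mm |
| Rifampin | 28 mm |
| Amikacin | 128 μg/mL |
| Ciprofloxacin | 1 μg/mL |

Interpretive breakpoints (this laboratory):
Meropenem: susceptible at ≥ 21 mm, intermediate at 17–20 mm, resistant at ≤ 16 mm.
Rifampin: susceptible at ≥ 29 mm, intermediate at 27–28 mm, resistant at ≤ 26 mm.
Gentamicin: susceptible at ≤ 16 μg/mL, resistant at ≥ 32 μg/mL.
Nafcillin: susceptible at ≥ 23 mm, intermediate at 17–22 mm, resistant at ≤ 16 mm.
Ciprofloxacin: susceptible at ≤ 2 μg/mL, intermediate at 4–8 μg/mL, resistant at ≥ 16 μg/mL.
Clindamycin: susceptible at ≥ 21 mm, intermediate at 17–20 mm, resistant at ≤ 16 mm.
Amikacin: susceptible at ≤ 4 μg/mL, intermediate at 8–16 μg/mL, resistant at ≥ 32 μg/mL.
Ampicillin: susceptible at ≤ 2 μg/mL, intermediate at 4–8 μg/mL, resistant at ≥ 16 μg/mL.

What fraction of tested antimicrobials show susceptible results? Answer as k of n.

Meropenem 23 mm: ≥ 21 mm — susceptible
Nafcillin (13 mm) ≤ 16 mm ⇒ Resistant
Ampicillin (64 μg/mL) ≥ 16 μg/mL → Resistant
Gentamicin: 16 μg/mL is ≤ 16 μg/mL ⇒ Susceptible
Clindamycin: 17 mm is in 17–20 mm ⇒ I
Rifampin: 28 mm is in 27–28 mm ⇒ intermediate
Amikacin 128 μg/mL: ≥ 32 μg/mL — Resistant
Ciprofloxacin (1 μg/mL) ≤ 2 μg/mL — S
Susceptible: 3/8

3 of 8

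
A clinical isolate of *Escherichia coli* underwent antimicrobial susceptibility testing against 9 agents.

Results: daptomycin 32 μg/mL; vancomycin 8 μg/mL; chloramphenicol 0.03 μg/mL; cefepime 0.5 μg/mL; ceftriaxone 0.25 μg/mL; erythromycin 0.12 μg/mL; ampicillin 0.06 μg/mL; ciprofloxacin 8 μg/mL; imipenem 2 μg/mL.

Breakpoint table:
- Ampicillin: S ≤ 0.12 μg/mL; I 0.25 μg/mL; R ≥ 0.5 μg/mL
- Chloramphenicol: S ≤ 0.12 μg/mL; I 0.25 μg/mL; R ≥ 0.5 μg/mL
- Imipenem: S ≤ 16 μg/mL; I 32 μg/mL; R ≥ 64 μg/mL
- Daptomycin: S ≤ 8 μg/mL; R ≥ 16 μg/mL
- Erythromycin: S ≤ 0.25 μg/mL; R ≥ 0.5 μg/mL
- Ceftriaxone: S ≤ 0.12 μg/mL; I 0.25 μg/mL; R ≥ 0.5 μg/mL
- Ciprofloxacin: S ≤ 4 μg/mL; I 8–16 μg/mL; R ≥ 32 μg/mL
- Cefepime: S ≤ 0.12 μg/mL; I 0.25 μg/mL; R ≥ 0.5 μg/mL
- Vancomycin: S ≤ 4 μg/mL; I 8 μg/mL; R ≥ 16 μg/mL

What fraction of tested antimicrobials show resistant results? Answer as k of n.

Daptomycin 32 μg/mL: ≥ 16 μg/mL → R
Vancomycin (8 μg/mL) = 8 μg/mL ⇒ I
Chloramphenicol (0.03 μg/mL) ≤ 0.12 μg/mL — susceptible
Cefepime (0.5 μg/mL) ≥ 0.5 μg/mL ⇒ R
Ceftriaxone 0.25 μg/mL: = 0.25 μg/mL — Intermediate
Erythromycin (0.12 μg/mL) ≤ 0.25 μg/mL → Susceptible
Ampicillin: 0.06 μg/mL is ≤ 0.12 μg/mL → Susceptible
Ciprofloxacin 8 μg/mL: in 8–16 μg/mL ⇒ Intermediate
Imipenem (2 μg/mL) ≤ 16 μg/mL ⇒ susceptible
Resistant: 2/9

2 of 9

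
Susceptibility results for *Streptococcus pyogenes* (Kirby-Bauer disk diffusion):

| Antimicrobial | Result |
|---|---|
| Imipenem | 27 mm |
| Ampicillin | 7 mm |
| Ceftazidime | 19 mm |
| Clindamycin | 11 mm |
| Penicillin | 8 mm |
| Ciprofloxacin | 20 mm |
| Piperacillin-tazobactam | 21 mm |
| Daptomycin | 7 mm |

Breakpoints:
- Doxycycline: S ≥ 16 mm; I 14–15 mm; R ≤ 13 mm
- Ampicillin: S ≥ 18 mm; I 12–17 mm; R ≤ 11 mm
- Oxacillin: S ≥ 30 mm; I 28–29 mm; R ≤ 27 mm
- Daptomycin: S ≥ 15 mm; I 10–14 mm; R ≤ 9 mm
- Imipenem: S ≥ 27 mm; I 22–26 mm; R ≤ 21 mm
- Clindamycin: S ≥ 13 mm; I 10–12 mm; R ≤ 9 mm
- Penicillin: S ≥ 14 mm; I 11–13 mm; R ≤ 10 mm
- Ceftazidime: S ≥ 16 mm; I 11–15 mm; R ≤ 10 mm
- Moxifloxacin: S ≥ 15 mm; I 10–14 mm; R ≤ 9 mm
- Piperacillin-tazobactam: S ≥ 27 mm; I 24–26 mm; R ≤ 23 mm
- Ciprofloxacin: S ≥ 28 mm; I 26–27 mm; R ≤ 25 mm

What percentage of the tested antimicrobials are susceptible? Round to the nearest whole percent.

25%

Imipenem (27 mm) ≥ 27 mm — susceptible
Ampicillin: 7 mm is ≤ 11 mm — Resistant
Ceftazidime (19 mm) ≥ 16 mm — S
Clindamycin (11 mm) in 10–12 mm → I
Penicillin: 8 mm is ≤ 10 mm → Resistant
Ciprofloxacin: 20 mm is ≤ 25 mm → Resistant
Piperacillin-tazobactam (21 mm) ≤ 23 mm → Resistant
Daptomycin: 7 mm is ≤ 9 mm ⇒ R
Susceptible: 2/8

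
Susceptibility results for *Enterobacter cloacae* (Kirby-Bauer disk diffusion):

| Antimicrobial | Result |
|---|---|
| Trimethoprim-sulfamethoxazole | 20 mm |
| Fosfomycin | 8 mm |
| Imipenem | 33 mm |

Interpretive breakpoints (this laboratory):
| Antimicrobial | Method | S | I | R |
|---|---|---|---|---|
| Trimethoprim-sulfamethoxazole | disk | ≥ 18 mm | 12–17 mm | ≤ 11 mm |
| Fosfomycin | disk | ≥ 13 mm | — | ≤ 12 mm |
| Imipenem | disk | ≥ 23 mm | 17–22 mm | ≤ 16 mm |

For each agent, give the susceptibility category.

Trimethoprim-sulfamethoxazole (20 mm) ≥ 18 mm — susceptible
Fosfomycin: 8 mm is ≤ 12 mm — Resistant
Imipenem: 33 mm is ≥ 23 mm — susceptible

S, R, S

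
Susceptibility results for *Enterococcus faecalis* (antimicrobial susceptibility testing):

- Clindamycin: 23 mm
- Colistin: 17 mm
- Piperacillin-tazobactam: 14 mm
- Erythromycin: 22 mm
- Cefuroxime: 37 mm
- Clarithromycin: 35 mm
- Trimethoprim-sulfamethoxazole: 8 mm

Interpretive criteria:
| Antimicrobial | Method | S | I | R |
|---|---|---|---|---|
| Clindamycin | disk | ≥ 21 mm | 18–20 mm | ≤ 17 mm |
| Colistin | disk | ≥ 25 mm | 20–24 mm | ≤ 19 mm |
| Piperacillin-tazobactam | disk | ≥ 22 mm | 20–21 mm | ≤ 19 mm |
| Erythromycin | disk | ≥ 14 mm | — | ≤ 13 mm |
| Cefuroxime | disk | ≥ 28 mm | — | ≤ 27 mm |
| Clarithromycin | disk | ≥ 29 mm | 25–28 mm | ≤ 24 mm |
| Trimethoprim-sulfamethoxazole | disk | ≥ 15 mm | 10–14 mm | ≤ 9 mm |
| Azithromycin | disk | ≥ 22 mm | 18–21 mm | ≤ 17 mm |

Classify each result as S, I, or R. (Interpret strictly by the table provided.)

Clindamycin 23 mm: ≥ 21 mm — Susceptible
Colistin 17 mm: ≤ 19 mm → Resistant
Piperacillin-tazobactam (14 mm) ≤ 19 mm — R
Erythromycin (22 mm) ≥ 14 mm — Susceptible
Cefuroxime 37 mm: ≥ 28 mm ⇒ susceptible
Clarithromycin (35 mm) ≥ 29 mm → susceptible
Trimethoprim-sulfamethoxazole 8 mm: ≤ 9 mm ⇒ Resistant

S, R, R, S, S, S, R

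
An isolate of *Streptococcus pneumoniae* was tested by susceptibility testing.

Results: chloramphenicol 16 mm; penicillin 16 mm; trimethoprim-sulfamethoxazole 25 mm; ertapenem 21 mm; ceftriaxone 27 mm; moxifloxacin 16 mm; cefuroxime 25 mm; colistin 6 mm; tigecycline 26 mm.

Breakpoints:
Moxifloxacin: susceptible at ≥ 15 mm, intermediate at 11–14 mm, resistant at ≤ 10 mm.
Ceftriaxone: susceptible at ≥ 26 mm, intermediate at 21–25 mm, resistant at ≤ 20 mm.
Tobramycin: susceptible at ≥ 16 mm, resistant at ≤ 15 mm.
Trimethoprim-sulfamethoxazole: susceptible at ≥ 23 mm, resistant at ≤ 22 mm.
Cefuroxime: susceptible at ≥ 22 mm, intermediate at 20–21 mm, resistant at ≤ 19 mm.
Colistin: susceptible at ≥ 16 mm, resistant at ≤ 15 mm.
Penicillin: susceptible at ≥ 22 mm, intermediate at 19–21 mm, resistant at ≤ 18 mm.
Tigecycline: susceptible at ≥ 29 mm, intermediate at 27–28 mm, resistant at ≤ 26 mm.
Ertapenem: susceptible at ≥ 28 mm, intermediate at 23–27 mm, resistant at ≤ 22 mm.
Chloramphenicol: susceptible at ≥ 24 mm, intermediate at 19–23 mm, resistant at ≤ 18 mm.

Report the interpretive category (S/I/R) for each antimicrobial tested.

Chloramphenicol 16 mm: ≤ 18 mm — R
Penicillin: 16 mm is ≤ 18 mm → Resistant
Trimethoprim-sulfamethoxazole: 25 mm is ≥ 23 mm ⇒ susceptible
Ertapenem 21 mm: ≤ 22 mm ⇒ R
Ceftriaxone (27 mm) ≥ 26 mm — Susceptible
Moxifloxacin 16 mm: ≥ 15 mm ⇒ susceptible
Cefuroxime: 25 mm is ≥ 22 mm — susceptible
Colistin: 6 mm is ≤ 15 mm ⇒ Resistant
Tigecycline: 26 mm is ≤ 26 mm — Resistant

R, R, S, R, S, S, S, R, R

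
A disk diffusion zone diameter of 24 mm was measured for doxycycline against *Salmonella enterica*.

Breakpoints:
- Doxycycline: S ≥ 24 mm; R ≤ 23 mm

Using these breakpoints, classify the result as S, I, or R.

Doxycycline (24 mm) ≥ 24 mm → susceptible

Susceptible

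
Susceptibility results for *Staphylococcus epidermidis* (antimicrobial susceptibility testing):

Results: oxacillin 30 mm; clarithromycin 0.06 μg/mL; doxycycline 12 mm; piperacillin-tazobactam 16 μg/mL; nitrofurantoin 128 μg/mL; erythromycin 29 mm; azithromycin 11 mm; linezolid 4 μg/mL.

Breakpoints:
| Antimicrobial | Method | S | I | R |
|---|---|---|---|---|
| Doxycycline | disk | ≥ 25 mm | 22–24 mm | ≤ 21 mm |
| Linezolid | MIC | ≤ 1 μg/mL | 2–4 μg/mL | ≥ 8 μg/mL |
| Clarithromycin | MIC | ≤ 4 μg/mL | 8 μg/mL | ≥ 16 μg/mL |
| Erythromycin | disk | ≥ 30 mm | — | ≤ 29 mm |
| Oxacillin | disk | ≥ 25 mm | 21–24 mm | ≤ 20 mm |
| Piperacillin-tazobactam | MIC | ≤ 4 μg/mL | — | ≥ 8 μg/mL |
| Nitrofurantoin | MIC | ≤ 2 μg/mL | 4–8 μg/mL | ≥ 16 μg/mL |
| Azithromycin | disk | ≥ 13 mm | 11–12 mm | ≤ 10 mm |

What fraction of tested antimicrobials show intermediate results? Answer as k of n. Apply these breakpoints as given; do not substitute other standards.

Oxacillin (30 mm) ≥ 25 mm → S
Clarithromycin (0.06 μg/mL) ≤ 4 μg/mL → susceptible
Doxycycline (12 mm) ≤ 21 mm → R
Piperacillin-tazobactam: 16 μg/mL is ≥ 8 μg/mL — resistant
Nitrofurantoin (128 μg/mL) ≥ 16 μg/mL — R
Erythromycin (29 mm) ≤ 29 mm → Resistant
Azithromycin 11 mm: in 11–12 mm → intermediate
Linezolid 4 μg/mL: in 2–4 μg/mL — I
Intermediate: 2/8

2 of 8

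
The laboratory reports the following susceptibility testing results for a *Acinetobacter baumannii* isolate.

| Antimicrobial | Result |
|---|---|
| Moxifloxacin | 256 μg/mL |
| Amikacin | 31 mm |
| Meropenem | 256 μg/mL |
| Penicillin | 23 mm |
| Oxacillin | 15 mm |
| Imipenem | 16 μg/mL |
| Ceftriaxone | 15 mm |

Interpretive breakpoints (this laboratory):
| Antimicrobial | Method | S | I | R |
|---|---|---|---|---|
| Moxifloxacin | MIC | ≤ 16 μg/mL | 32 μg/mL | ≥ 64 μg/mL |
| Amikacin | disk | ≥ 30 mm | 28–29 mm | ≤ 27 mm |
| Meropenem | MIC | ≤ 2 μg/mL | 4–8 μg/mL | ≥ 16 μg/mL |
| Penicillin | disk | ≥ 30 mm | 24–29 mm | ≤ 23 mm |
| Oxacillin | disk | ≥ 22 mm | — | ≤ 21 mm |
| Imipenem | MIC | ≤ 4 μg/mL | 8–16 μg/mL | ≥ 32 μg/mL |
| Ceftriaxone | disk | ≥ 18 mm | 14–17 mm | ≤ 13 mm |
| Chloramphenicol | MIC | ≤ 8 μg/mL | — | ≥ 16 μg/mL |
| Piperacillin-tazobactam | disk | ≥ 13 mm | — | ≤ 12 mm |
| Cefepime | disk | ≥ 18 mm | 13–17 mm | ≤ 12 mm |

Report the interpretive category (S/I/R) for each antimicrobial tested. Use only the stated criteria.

R, S, R, R, R, I, I

Moxifloxacin: 256 μg/mL is ≥ 64 μg/mL — R
Amikacin: 31 mm is ≥ 30 mm ⇒ Susceptible
Meropenem 256 μg/mL: ≥ 16 μg/mL — Resistant
Penicillin 23 mm: ≤ 23 mm — R
Oxacillin (15 mm) ≤ 21 mm ⇒ Resistant
Imipenem 16 μg/mL: in 8–16 μg/mL ⇒ I
Ceftriaxone 15 mm: in 14–17 mm — I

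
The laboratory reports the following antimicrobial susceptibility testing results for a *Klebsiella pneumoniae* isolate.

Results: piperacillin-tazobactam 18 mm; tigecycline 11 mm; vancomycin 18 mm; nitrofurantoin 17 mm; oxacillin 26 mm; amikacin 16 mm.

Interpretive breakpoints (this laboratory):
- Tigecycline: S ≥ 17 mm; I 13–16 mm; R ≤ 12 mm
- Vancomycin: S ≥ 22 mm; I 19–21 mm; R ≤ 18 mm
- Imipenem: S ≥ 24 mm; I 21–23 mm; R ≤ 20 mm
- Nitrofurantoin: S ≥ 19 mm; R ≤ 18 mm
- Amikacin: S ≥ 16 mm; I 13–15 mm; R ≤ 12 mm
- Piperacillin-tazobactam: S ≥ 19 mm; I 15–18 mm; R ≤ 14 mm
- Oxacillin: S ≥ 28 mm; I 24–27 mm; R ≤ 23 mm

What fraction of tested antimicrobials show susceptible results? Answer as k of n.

Piperacillin-tazobactam (18 mm) in 15–18 mm → Intermediate
Tigecycline 11 mm: ≤ 12 mm — resistant
Vancomycin 18 mm: ≤ 18 mm — Resistant
Nitrofurantoin 17 mm: ≤ 18 mm → Resistant
Oxacillin 26 mm: in 24–27 mm ⇒ intermediate
Amikacin: 16 mm is ≥ 16 mm → Susceptible
Susceptible: 1/6

1 of 6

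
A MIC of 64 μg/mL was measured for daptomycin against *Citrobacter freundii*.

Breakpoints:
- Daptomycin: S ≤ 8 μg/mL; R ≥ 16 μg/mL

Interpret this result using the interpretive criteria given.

Daptomycin 64 μg/mL: ≥ 16 μg/mL → Resistant

Resistant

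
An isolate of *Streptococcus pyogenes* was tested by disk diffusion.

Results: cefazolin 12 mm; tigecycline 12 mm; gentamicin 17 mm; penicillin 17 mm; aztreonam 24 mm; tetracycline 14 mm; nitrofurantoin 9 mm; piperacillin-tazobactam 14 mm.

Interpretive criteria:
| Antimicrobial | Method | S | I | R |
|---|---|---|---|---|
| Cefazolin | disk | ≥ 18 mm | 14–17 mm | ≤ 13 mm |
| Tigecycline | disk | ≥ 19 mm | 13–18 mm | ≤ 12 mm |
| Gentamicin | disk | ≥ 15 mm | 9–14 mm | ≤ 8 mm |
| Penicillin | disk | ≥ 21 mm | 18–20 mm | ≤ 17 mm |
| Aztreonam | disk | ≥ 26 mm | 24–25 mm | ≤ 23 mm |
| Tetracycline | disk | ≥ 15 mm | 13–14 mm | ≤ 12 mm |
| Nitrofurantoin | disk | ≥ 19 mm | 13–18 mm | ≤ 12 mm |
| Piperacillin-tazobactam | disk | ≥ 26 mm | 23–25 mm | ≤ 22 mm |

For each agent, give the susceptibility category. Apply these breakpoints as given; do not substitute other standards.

Cefazolin: 12 mm is ≤ 13 mm → R
Tigecycline (12 mm) ≤ 12 mm — Resistant
Gentamicin (17 mm) ≥ 15 mm ⇒ susceptible
Penicillin 17 mm: ≤ 17 mm ⇒ R
Aztreonam 24 mm: in 24–25 mm ⇒ I
Tetracycline (14 mm) in 13–14 mm ⇒ I
Nitrofurantoin (9 mm) ≤ 12 mm → R
Piperacillin-tazobactam (14 mm) ≤ 22 mm → R

R, R, S, R, I, I, R, R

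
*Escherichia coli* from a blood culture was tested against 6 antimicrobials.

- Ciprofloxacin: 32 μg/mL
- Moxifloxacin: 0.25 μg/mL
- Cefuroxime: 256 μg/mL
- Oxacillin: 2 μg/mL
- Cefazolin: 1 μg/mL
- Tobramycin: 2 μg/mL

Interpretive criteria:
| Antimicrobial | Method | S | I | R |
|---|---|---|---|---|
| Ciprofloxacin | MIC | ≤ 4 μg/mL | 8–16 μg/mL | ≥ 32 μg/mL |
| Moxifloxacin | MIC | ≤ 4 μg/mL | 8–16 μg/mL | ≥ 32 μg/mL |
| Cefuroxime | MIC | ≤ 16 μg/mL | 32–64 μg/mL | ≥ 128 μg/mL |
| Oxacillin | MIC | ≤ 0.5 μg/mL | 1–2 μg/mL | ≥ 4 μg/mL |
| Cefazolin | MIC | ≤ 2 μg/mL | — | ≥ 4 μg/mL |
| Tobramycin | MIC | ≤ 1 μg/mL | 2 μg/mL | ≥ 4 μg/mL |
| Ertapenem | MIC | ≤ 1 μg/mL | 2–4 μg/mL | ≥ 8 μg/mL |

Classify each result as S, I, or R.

Ciprofloxacin 32 μg/mL: ≥ 32 μg/mL ⇒ resistant
Moxifloxacin: 0.25 μg/mL is ≤ 4 μg/mL ⇒ Susceptible
Cefuroxime: 256 μg/mL is ≥ 128 μg/mL — Resistant
Oxacillin 2 μg/mL: in 1–2 μg/mL ⇒ I
Cefazolin (1 μg/mL) ≤ 2 μg/mL — Susceptible
Tobramycin 2 μg/mL: = 2 μg/mL → Intermediate

R, S, R, I, S, I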